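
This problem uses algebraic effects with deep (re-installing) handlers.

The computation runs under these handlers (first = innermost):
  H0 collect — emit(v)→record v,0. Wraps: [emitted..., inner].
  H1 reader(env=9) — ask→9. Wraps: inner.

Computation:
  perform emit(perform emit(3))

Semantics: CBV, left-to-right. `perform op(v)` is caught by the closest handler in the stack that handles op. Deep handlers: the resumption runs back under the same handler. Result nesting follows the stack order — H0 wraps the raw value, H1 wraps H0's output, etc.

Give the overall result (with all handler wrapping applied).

Evaluation trace:
emit(3) @ H0 ⇒ out+=3
emit(0) @ H0 ⇒ out+=0
H0 returns [3, 0, 0]
H1 returns [3, 0, 0]
= [3, 0, 0]

Answer: [3, 0, 0]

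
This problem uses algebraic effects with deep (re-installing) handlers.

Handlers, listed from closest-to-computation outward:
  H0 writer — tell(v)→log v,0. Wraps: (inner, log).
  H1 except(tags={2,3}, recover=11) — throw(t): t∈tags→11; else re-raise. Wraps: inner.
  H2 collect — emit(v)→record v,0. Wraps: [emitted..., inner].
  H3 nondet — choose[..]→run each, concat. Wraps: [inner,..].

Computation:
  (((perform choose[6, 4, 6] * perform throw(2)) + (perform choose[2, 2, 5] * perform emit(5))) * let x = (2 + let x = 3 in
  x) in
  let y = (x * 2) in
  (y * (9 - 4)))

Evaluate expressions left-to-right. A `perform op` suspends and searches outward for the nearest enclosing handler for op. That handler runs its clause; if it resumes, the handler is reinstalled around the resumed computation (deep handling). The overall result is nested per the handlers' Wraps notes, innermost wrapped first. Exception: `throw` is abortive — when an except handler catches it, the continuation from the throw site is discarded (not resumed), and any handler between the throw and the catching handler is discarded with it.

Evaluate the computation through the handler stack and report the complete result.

Working:
choose[6, 4, 6] @ H3
  branch[0] choose=6:
    throw(2) @ H1 caught ⇒ 11
    H2 returns [11]
    H3 returns [[11]]
  branch[1] choose=4:
    throw(2) @ H1 caught ⇒ 11
    H2 returns [11]
    H3 returns [[11]]
  branch[2] choose=6:
    throw(2) @ H1 caught ⇒ 11
    H2 returns [11]
    H3 returns [[11]]
= [[11], [11], [11]]

Answer: [[11], [11], [11]]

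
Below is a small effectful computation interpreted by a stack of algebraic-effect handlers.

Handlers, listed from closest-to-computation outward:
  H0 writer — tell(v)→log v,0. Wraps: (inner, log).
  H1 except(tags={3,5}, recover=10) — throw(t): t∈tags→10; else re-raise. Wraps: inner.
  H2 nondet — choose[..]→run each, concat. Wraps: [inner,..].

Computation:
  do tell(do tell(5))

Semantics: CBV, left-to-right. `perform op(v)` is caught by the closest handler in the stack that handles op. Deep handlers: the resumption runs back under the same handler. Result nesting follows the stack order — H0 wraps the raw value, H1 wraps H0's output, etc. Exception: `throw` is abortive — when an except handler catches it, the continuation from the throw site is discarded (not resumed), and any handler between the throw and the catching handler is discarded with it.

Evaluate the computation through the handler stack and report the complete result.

Answer: [(0, (5, 0))]

Working:
tell(5) @ H0 ⇒ log+=5
tell(0) @ H0 ⇒ log+=0
H0 returns (0, (5, 0))
H1 returns (0, (5, 0))
H2 returns [(0, (5, 0))]
= [(0, (5, 0))]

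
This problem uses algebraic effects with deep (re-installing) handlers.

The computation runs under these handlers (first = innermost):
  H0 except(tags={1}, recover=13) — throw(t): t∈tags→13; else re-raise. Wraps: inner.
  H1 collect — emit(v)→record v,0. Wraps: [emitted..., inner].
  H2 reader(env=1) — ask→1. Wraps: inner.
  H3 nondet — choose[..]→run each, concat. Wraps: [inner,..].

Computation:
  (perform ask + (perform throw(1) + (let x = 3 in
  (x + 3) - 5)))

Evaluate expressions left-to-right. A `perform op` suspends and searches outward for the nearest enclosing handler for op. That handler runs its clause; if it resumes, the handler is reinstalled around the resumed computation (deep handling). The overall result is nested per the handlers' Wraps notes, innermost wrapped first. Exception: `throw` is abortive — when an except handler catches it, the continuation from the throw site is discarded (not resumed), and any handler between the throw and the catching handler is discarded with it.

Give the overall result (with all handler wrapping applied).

Working:
ask @ H2 ⇒ 1
throw(1) @ H0 caught ⇒ 13
H1 returns [13]
H2 returns [13]
H3 returns [[13]]
= [[13]]

Answer: [[13]]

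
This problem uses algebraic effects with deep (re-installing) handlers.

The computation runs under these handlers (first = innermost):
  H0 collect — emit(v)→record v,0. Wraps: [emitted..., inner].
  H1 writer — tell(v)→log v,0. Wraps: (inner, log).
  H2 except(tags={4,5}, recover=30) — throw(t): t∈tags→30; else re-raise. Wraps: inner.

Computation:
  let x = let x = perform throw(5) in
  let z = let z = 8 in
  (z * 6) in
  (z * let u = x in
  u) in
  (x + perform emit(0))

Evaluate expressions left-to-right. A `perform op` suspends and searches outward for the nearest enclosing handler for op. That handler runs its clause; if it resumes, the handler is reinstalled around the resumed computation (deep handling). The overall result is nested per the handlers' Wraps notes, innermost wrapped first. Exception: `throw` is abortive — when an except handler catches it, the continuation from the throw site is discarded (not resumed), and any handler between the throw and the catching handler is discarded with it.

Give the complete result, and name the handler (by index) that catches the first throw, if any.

Answer: 30 ; first throw caught by: H2

Evaluation trace:
throw(5) @ H2 caught ⇒ 30
= 30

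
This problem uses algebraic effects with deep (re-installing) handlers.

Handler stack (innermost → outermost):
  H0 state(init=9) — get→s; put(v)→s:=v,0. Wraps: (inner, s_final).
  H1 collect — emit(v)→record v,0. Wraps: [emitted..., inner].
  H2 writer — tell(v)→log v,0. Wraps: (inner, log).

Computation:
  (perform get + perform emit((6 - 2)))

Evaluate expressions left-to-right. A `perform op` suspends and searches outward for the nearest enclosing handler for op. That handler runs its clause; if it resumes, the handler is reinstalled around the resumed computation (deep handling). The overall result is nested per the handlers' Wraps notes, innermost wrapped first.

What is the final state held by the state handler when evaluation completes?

Answer: 9

Evaluation trace:
get @ H0 ⇒ 9
emit(4) @ H1 ⇒ out+=4
H0 returns (9, 9)
H1 returns [4, (9, 9)]
H2 returns ([4, (9, 9)], ())
= ([4, (9, 9)], ())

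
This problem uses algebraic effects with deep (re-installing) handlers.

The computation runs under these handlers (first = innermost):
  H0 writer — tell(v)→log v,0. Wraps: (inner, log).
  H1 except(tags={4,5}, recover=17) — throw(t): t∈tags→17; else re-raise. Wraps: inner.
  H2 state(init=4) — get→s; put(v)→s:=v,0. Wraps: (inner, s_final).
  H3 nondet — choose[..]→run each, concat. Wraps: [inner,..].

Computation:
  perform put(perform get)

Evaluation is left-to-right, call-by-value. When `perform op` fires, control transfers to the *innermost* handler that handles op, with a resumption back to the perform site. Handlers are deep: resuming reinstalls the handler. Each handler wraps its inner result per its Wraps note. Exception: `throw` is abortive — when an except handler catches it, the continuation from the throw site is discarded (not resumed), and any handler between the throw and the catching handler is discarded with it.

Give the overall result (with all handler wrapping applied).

Answer: [((0, ()), 4)]

Working:
get @ H2 ⇒ 4
put(4) @ H2 ⇒ s:=4
H0 returns (0, ())
H1 returns (0, ())
H2 returns ((0, ()), 4)
H3 returns [((0, ()), 4)]
= [((0, ()), 4)]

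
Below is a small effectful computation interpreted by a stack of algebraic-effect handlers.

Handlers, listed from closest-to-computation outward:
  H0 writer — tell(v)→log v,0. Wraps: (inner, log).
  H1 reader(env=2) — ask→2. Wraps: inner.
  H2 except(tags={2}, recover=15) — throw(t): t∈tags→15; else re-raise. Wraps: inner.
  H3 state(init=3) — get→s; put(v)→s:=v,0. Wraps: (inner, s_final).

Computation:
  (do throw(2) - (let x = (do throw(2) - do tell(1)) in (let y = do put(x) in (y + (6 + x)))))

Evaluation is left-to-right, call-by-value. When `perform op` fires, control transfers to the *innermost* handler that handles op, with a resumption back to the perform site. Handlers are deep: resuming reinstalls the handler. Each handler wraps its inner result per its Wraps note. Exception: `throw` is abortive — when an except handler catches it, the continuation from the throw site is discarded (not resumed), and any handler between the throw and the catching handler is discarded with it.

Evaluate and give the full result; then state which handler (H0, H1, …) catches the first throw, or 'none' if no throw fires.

Step-by-step:
throw(2) @ H2 caught ⇒ 15
H3 returns (15, 3)
= (15, 3)

Answer: (15, 3) ; first throw caught by: H2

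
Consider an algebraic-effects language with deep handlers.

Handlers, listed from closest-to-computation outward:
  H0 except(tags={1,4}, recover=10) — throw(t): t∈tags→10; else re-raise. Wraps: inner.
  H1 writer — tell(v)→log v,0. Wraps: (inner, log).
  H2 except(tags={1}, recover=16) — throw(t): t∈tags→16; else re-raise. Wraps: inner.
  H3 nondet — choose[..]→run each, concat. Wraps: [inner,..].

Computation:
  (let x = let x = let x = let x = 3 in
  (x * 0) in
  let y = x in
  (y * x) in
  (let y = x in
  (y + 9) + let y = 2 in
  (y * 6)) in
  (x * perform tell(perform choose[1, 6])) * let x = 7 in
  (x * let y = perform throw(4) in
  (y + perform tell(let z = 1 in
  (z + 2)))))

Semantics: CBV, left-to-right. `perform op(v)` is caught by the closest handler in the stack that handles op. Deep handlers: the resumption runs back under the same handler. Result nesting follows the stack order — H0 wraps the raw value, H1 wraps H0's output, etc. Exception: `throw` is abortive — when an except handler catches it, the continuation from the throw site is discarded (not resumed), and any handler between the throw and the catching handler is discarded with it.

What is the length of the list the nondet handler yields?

Evaluation trace:
choose[1, 6] @ H3
  branch[0] choose=1:
    tell(1) @ H1 ⇒ log+=1
    throw(4) @ H0 caught ⇒ 10
    H1 returns (10, (1))
    H2 returns (10, (1))
    H3 returns [(10, (1))]
  branch[1] choose=6:
    tell(6) @ H1 ⇒ log+=6
    throw(4) @ H0 caught ⇒ 10
    H1 returns (10, (6))
    H2 returns (10, (6))
    H3 returns [(10, (6))]
= [(10, (1)), (10, (6))]

Answer: 2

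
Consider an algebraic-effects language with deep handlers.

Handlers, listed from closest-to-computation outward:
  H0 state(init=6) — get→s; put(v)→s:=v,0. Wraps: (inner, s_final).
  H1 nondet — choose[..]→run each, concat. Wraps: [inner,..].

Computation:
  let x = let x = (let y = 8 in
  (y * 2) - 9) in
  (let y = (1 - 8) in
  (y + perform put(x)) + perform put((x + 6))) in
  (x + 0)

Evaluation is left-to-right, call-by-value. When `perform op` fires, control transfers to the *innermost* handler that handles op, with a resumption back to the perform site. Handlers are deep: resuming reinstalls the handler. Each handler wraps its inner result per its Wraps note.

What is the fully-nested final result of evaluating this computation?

Step-by-step:
put(7) @ H0 ⇒ s:=7
put(13) @ H0 ⇒ s:=13
H0 returns (-7, 13)
H1 returns [(-7, 13)]
= [(-7, 13)]

Answer: [(-7, 13)]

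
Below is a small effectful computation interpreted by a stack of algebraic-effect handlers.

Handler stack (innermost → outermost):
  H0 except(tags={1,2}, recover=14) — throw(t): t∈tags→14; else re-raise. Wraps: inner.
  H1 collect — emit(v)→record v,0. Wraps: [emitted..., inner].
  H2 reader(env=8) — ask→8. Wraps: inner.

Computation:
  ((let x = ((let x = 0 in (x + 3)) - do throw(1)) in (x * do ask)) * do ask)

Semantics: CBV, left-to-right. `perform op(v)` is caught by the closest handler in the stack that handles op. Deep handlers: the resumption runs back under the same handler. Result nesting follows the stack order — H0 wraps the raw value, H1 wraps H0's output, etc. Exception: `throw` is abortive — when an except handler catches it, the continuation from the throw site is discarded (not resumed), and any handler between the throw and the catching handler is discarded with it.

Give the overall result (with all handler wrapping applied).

Evaluation trace:
throw(1) @ H0 caught ⇒ 14
H1 returns [14]
H2 returns [14]
= [14]

Answer: [14]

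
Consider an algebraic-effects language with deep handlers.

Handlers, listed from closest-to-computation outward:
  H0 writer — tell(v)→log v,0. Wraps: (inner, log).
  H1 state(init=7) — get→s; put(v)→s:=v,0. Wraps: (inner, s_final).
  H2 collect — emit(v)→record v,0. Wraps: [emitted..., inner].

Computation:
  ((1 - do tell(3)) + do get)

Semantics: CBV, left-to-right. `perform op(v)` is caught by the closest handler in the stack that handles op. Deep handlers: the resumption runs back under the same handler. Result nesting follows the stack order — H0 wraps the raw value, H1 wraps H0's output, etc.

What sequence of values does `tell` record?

Answer: (3)

Working:
tell(3) @ H0 ⇒ log+=3
get @ H1 ⇒ 7
H0 returns (8, (3))
H1 returns ((8, (3)), 7)
H2 returns [((8, (3)), 7)]
= [((8, (3)), 7)]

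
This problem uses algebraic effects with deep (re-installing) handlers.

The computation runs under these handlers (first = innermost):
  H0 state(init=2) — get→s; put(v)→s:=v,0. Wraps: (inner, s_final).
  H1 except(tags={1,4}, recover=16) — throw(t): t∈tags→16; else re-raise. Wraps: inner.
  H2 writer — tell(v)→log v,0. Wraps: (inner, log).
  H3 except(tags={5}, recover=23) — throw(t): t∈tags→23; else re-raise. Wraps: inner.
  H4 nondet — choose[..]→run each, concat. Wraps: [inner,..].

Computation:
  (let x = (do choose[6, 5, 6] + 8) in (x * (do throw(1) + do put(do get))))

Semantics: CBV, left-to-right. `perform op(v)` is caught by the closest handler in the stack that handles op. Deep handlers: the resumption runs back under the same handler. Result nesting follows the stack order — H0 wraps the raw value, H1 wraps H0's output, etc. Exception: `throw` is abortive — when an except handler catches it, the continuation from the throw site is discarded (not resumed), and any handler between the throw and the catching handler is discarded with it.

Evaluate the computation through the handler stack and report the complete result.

Answer: [(16, ()), (16, ()), (16, ())]

Step-by-step:
choose[6, 5, 6] @ H4
  branch[0] choose=6:
    throw(1) @ H1 caught ⇒ 16
    H2 returns (16, ())
    H3 returns (16, ())
    H4 returns [(16, ())]
  branch[1] choose=5:
    throw(1) @ H1 caught ⇒ 16
    H2 returns (16, ())
    H3 returns (16, ())
    H4 returns [(16, ())]
  branch[2] choose=6:
    throw(1) @ H1 caught ⇒ 16
    H2 returns (16, ())
    H3 returns (16, ())
    H4 returns [(16, ())]
= [(16, ()), (16, ()), (16, ())]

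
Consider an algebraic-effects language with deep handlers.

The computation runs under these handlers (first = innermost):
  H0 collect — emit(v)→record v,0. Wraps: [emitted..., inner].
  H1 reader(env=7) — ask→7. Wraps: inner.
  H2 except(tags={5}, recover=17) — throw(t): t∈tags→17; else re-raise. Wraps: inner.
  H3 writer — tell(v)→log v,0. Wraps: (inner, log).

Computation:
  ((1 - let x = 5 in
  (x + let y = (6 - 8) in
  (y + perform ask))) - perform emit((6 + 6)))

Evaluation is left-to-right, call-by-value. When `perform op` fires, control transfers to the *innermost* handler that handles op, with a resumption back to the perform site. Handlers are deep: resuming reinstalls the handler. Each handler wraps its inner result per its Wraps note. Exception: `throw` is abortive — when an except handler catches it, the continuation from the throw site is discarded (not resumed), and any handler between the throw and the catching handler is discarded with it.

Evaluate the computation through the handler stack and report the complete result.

Step-by-step:
ask @ H1 ⇒ 7
emit(12) @ H0 ⇒ out+=12
H0 returns [12, -9]
H1 returns [12, -9]
H2 returns [12, -9]
H3 returns ([12, -9], ())
= ([12, -9], ())

Answer: ([12, -9], ())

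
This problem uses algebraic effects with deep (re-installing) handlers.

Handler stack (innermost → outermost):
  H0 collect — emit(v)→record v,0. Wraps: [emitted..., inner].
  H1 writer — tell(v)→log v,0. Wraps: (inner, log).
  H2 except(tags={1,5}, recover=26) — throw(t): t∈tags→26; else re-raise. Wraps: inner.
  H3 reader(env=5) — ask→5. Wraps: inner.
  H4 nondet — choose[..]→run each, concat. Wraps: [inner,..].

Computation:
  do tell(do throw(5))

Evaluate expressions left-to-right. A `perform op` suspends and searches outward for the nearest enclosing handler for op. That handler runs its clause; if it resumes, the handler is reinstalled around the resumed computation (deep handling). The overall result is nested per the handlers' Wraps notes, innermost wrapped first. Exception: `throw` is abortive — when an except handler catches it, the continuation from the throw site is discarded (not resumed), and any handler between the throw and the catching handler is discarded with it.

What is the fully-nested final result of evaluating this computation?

Answer: [26]

Working:
throw(5) @ H2 caught ⇒ 26
H3 returns 26
H4 returns [26]
= [26]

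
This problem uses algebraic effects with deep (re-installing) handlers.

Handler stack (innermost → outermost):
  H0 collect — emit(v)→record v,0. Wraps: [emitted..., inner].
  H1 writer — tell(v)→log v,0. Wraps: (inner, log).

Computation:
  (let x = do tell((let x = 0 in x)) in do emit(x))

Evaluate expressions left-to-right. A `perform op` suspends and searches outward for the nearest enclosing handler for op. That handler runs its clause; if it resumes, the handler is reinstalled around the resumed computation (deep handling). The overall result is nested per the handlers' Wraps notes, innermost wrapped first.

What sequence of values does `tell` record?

Working:
tell(0) @ H1 ⇒ log+=0
emit(0) @ H0 ⇒ out+=0
H0 returns [0, 0]
H1 returns ([0, 0], (0))
= ([0, 0], (0))

Answer: (0)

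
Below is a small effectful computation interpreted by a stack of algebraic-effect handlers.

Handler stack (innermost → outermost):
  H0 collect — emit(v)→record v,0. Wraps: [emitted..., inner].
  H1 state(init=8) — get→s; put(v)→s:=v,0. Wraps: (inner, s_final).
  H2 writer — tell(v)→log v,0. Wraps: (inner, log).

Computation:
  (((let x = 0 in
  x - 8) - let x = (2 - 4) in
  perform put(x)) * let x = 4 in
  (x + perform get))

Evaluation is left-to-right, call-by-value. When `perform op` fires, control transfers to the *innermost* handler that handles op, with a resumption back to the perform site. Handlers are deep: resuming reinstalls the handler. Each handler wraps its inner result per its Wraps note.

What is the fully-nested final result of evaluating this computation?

Answer: (([-16], -2), ())

Working:
put(-2) @ H1 ⇒ s:=-2
get @ H1 ⇒ -2
H0 returns [-16]
H1 returns ([-16], -2)
H2 returns (([-16], -2), ())
= (([-16], -2), ())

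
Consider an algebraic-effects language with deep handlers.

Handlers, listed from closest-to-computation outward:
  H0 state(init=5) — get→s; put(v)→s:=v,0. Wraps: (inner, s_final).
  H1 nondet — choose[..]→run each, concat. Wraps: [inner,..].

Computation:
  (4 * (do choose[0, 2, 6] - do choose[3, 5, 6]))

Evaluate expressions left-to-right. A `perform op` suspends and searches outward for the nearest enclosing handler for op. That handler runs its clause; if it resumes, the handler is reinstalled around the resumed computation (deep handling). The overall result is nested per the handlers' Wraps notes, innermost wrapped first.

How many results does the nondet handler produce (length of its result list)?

Answer: 9

Step-by-step:
choose[0, 2, 6] @ H1
  branch[0] choose=0:
    choose[3, 5, 6] @ H1
      branch[0] choose=3:
        H0 returns (-12, 5)
        H1 returns [(-12, 5)]
      branch[1] choose=5:
        H0 returns (-20, 5)
        H1 returns [(-20, 5)]
      branch[2] choose=6:
        H0 returns (-24, 5)
        H1 returns [(-24, 5)]
  branch[1] choose=2:
    choose[3, 5, 6] @ H1
      branch[0] choose=3:
        H0 returns (-4, 5)
        H1 returns [(-4, 5)]
      branch[1] choose=5:
        H0 returns (-12, 5)
        H1 returns [(-12, 5)]
      branch[2] choose=6:
        H0 returns (-16, 5)
        H1 returns [(-16, 5)]
  branch[2] choose=6:
    choose[3, 5, 6] @ H1
      branch[0] choose=3:
        H0 returns (12, 5)
        H1 returns [(12, 5)]
      branch[1] choose=5:
        H0 returns (4, 5)
        H1 returns [(4, 5)]
      branch[2] choose=6:
        H0 returns (0, 5)
        H1 returns [(0, 5)]
= [(-12, 5), (-20, 5), (-24, 5), (-4, 5), (-12, 5), (-16, 5), (12, 5), (4, 5), (0, 5)]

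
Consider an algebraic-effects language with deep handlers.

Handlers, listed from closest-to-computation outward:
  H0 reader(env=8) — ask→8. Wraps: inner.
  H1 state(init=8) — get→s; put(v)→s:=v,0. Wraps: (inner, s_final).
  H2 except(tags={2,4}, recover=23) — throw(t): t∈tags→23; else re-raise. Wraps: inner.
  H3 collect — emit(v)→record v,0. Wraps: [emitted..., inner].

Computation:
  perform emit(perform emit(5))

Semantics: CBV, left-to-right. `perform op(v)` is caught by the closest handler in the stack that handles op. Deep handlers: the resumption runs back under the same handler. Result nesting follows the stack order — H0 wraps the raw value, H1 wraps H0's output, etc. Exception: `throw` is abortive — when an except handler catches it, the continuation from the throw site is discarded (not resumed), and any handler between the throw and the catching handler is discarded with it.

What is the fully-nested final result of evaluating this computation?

Answer: [5, 0, (0, 8)]

Step-by-step:
emit(5) @ H3 ⇒ out+=5
emit(0) @ H3 ⇒ out+=0
H0 returns 0
H1 returns (0, 8)
H2 returns (0, 8)
H3 returns [5, 0, (0, 8)]
= [5, 0, (0, 8)]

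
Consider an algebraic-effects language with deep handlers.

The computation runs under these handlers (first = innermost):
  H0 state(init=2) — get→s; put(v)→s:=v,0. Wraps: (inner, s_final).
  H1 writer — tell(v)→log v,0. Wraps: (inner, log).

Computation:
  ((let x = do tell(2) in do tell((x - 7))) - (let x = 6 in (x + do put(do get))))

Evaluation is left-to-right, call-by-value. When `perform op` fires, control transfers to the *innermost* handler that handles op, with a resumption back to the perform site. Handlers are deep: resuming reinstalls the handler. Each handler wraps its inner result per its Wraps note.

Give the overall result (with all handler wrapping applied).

Answer: ((-6, 2), (2, -7))

Evaluation trace:
tell(2) @ H1 ⇒ log+=2
tell(-7) @ H1 ⇒ log+=-7
get @ H0 ⇒ 2
put(2) @ H0 ⇒ s:=2
H0 returns (-6, 2)
H1 returns ((-6, 2), (2, -7))
= ((-6, 2), (2, -7))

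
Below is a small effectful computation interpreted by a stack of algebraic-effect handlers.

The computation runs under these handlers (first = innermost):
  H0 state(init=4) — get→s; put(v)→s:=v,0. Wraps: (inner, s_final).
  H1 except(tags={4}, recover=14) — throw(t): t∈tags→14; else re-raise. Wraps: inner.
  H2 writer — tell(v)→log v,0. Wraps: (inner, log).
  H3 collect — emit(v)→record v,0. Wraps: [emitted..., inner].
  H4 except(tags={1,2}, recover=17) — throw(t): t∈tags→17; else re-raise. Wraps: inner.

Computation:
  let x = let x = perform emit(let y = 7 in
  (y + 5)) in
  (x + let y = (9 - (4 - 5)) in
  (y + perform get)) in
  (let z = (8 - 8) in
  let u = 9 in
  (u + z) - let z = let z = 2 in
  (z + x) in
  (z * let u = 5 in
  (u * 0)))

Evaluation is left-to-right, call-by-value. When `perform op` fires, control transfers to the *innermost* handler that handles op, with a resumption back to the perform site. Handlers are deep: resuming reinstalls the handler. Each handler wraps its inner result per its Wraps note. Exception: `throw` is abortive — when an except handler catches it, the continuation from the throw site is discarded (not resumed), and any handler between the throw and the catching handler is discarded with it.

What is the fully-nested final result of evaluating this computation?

Working:
emit(12) @ H3 ⇒ out+=12
get @ H0 ⇒ 4
H0 returns (9, 4)
H1 returns (9, 4)
H2 returns ((9, 4), ())
H3 returns [12, ((9, 4), ())]
H4 returns [12, ((9, 4), ())]
= [12, ((9, 4), ())]

Answer: [12, ((9, 4), ())]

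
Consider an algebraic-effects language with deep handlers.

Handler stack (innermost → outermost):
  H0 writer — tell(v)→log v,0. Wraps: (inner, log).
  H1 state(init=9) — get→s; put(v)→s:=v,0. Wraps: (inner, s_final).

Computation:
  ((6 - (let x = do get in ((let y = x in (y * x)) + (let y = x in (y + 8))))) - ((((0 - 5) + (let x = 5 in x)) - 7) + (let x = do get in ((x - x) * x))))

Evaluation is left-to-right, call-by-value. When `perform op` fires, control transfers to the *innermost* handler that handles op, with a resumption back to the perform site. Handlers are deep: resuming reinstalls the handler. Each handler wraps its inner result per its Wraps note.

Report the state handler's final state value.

Answer: 9

Evaluation trace:
get @ H1 ⇒ 9
get @ H1 ⇒ 9
H0 returns (-85, ())
H1 returns ((-85, ()), 9)
= ((-85, ()), 9)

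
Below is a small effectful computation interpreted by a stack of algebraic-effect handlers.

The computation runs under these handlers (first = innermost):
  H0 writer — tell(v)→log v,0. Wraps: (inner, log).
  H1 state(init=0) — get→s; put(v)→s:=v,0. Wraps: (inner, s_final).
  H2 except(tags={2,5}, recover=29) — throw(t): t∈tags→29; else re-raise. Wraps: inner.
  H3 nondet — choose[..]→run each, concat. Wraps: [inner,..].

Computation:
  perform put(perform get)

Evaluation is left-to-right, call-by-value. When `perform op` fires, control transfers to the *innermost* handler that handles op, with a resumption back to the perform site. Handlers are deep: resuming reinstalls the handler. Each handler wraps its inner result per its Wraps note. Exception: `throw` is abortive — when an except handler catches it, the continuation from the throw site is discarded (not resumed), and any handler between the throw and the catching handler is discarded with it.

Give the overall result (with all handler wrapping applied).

Step-by-step:
get @ H1 ⇒ 0
put(0) @ H1 ⇒ s:=0
H0 returns (0, ())
H1 returns ((0, ()), 0)
H2 returns ((0, ()), 0)
H3 returns [((0, ()), 0)]
= [((0, ()), 0)]

Answer: [((0, ()), 0)]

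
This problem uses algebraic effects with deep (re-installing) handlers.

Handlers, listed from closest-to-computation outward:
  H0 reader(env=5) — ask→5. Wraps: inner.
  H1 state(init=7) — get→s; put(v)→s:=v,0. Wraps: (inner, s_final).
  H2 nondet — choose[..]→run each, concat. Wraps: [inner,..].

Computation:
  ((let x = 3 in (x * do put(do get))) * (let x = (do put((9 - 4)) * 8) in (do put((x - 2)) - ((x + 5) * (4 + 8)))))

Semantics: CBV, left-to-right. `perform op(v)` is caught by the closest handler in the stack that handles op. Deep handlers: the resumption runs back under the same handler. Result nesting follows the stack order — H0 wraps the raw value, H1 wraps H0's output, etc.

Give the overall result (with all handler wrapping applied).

Working:
get @ H1 ⇒ 7
put(7) @ H1 ⇒ s:=7
put(5) @ H1 ⇒ s:=5
put(-2) @ H1 ⇒ s:=-2
H0 returns 0
H1 returns (0, -2)
H2 returns [(0, -2)]
= [(0, -2)]

Answer: [(0, -2)]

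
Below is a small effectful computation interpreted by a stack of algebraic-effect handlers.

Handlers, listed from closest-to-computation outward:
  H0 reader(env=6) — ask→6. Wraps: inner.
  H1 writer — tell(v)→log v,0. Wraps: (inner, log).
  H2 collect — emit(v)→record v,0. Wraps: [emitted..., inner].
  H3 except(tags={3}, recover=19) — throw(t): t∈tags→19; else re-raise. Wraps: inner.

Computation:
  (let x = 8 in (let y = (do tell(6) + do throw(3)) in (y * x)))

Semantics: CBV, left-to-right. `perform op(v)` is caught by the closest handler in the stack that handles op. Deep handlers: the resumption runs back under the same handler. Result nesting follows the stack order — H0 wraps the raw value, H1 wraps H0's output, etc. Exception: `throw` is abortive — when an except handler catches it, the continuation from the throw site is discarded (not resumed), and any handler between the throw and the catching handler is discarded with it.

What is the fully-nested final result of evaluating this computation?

Working:
tell(6) @ H1 ⇒ log+=6
throw(3) @ H3 caught ⇒ 19
= 19

Answer: 19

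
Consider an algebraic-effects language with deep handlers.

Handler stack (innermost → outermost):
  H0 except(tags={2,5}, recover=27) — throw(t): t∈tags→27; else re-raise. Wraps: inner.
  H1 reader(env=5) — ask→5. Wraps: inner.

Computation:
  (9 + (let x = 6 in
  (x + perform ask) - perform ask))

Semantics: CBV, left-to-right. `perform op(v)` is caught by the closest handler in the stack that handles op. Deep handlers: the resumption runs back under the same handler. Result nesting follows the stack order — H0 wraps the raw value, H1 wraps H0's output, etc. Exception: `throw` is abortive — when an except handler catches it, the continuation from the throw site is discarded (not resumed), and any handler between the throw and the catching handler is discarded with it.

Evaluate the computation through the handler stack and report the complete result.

Answer: 15

Step-by-step:
ask @ H1 ⇒ 5
ask @ H1 ⇒ 5
H0 returns 15
H1 returns 15
= 15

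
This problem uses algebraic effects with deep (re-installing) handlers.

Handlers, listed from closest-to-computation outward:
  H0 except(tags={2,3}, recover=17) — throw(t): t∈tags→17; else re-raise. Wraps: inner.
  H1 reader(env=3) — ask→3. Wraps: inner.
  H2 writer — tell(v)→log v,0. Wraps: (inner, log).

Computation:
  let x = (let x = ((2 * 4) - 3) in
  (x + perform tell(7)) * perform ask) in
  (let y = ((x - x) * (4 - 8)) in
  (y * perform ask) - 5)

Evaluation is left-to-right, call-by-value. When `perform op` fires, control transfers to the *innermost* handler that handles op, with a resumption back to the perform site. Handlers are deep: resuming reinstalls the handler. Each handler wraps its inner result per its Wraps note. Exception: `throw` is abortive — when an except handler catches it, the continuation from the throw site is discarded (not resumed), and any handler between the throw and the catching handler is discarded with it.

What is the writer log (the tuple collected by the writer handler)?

Step-by-step:
tell(7) @ H2 ⇒ log+=7
ask @ H1 ⇒ 3
ask @ H1 ⇒ 3
H0 returns -5
H1 returns -5
H2 returns (-5, (7))
= (-5, (7))

Answer: (7)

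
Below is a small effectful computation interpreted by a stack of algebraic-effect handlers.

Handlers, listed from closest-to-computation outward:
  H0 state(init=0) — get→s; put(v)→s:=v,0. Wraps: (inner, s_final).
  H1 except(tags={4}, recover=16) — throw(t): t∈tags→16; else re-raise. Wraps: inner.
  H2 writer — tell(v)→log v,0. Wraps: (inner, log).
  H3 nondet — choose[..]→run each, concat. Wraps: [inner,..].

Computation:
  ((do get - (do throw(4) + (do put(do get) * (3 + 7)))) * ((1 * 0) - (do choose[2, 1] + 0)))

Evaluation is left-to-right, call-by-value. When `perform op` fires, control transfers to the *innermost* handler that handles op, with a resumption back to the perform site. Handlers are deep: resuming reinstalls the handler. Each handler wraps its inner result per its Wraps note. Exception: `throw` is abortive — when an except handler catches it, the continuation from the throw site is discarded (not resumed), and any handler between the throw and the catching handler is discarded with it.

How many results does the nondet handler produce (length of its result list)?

Step-by-step:
get @ H0 ⇒ 0
throw(4) @ H1 caught ⇒ 16
H2 returns (16, ())
H3 returns [(16, ())]
= [(16, ())]

Answer: 1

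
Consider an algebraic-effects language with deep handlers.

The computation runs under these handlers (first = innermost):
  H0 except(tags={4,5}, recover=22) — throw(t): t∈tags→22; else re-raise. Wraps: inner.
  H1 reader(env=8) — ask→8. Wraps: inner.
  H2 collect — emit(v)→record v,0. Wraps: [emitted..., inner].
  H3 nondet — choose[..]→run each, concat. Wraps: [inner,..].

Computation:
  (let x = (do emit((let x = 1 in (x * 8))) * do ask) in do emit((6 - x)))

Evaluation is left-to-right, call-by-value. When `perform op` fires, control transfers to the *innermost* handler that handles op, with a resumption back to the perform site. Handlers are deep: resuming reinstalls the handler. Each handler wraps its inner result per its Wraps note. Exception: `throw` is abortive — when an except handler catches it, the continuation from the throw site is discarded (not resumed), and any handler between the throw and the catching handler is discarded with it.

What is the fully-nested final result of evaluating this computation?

Working:
emit(8) @ H2 ⇒ out+=8
ask @ H1 ⇒ 8
emit(6) @ H2 ⇒ out+=6
H0 returns 0
H1 returns 0
H2 returns [8, 6, 0]
H3 returns [[8, 6, 0]]
= [[8, 6, 0]]

Answer: [[8, 6, 0]]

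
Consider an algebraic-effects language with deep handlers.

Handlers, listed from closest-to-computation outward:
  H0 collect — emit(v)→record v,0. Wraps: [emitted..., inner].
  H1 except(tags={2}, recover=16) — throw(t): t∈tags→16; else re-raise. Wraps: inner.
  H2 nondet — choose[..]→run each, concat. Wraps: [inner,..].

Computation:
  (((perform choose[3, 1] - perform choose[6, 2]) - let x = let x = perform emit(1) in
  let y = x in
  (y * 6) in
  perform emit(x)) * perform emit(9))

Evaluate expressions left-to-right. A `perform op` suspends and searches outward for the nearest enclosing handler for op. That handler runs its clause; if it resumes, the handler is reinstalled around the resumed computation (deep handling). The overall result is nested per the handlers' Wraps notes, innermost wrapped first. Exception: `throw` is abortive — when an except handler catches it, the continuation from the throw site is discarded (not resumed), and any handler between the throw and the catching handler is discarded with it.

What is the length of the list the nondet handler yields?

Answer: 4

Step-by-step:
choose[3, 1] @ H2
  branch[0] choose=3:
    choose[6, 2] @ H2
      branch[0] choose=6:
        emit(1) @ H0 ⇒ out+=1
        emit(0) @ H0 ⇒ out+=0
        emit(9) @ H0 ⇒ out+=9
        H0 returns [1, 0, 9, 0]
        H1 returns [1, 0, 9, 0]
        H2 returns [[1, 0, 9, 0]]
      branch[1] choose=2:
        emit(1) @ H0 ⇒ out+=1
        emit(0) @ H0 ⇒ out+=0
        emit(9) @ H0 ⇒ out+=9
        H0 returns [1, 0, 9, 0]
        H1 returns [1, 0, 9, 0]
        H2 returns [[1, 0, 9, 0]]
  branch[1] choose=1:
    choose[6, 2] @ H2
      branch[0] choose=6:
        emit(1) @ H0 ⇒ out+=1
        emit(0) @ H0 ⇒ out+=0
        emit(9) @ H0 ⇒ out+=9
        H0 returns [1, 0, 9, 0]
        H1 returns [1, 0, 9, 0]
        H2 returns [[1, 0, 9, 0]]
      branch[1] choose=2:
        emit(1) @ H0 ⇒ out+=1
        emit(0) @ H0 ⇒ out+=0
        emit(9) @ H0 ⇒ out+=9
        H0 returns [1, 0, 9, 0]
        H1 returns [1, 0, 9, 0]
        H2 returns [[1, 0, 9, 0]]
= [[1, 0, 9, 0], [1, 0, 9, 0], [1, 0, 9, 0], [1, 0, 9, 0]]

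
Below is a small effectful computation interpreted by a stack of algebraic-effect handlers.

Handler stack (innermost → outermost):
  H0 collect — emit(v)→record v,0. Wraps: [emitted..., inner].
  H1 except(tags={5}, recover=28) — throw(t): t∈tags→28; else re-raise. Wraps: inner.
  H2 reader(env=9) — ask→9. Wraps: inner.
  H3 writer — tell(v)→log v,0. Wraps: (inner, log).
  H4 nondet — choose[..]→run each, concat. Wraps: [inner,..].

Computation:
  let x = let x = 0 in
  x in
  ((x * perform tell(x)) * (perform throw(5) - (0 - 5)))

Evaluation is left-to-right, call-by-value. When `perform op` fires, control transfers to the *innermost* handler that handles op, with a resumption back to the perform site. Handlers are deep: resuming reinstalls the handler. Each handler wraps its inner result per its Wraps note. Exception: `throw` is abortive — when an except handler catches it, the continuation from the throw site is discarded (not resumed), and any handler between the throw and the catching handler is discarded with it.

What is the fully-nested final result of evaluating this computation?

Evaluation trace:
tell(0) @ H3 ⇒ log+=0
throw(5) @ H1 caught ⇒ 28
H2 returns 28
H3 returns (28, (0))
H4 returns [(28, (0))]
= [(28, (0))]

Answer: [(28, (0))]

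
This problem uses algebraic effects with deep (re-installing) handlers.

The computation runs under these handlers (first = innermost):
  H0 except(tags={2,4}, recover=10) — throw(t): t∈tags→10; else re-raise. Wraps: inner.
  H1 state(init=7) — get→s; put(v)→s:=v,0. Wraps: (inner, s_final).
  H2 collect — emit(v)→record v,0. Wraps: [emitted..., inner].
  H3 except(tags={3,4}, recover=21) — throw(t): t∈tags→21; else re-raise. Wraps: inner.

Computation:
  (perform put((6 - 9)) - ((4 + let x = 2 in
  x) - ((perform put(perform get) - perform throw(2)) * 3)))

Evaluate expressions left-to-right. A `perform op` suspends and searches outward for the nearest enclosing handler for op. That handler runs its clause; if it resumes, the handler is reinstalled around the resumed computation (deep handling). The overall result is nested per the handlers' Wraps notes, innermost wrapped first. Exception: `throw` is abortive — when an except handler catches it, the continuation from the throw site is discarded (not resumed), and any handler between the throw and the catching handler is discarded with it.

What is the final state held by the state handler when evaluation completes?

Step-by-step:
put(-3) @ H1 ⇒ s:=-3
get @ H1 ⇒ -3
put(-3) @ H1 ⇒ s:=-3
throw(2) @ H0 caught ⇒ 10
H1 returns (10, -3)
H2 returns [(10, -3)]
H3 returns [(10, -3)]
= [(10, -3)]

Answer: -3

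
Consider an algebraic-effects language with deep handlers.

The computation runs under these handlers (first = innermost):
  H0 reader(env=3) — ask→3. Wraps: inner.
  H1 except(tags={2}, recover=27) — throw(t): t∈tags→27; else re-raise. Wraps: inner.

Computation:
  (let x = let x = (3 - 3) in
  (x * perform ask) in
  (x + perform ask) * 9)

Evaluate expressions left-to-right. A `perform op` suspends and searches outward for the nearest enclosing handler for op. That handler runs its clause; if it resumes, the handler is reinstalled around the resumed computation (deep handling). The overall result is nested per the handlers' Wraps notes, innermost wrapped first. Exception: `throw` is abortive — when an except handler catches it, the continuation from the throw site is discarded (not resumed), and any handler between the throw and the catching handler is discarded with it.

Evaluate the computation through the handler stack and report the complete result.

Answer: 27

Working:
ask @ H0 ⇒ 3
ask @ H0 ⇒ 3
H0 returns 27
H1 returns 27
= 27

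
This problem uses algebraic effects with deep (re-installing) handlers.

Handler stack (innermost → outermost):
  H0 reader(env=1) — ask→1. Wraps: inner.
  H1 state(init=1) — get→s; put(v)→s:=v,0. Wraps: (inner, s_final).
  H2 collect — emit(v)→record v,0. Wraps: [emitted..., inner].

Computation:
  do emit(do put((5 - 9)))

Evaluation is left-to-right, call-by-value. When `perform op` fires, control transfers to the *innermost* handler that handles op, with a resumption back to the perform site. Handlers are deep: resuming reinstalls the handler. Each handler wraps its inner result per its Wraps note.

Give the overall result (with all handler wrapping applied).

Answer: [0, (0, -4)]

Working:
put(-4) @ H1 ⇒ s:=-4
emit(0) @ H2 ⇒ out+=0
H0 returns 0
H1 returns (0, -4)
H2 returns [0, (0, -4)]
= [0, (0, -4)]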